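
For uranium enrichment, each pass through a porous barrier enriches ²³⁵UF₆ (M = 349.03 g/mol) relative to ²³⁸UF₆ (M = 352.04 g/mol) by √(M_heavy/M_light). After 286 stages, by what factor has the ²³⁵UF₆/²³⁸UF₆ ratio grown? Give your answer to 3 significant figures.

The single-stage factor is √(M_heavy/M_light), so 286 stages give [√(352.04/349.03)]^286 = (352.04/349.03)^(286/2).
= 1.00862^143 = 3.41.

3.41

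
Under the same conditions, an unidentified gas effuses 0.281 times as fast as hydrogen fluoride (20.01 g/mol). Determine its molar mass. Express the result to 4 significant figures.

253.4 g/mol

Since effusion rate ∝ 1/√M, rate_X/rate_HF = √(M_HF/M_X).
0.281 = √(20.01/M_X)
M_X = 20.01 / 0.281² = 20.01 / 0.07896 = 253.4 g/mol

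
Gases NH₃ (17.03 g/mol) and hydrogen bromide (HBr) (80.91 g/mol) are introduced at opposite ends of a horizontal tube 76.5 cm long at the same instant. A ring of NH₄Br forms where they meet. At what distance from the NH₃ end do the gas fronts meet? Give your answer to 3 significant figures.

Graham's law gives d_NH₃/d_HBr = rate_NH₃/rate_HBr = √(M_HBr/M_NH₃) = √(80.91/17.03) = 2.180.
With d_NH₃ + d_HBr = 76.5 cm, d_HBr = 76.5/(1 + 2.180) = 24.06 cm.
d_NH₃ = 76.5 − 24.06 = 52.4 cm.

52.4 cm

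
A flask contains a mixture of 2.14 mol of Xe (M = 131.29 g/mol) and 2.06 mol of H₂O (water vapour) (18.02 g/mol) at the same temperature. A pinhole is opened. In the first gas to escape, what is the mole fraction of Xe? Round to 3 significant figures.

The effusion rate of species i is ∝ p_i/√M_i ∝ n_i/√M_i.
x_Xe(eff) = (n_Xe/√M_Xe) / (n_Xe/√M_Xe + n_H₂O/√M_H₂O)
= (2.14/√131.29) / (2.14/√131.29 + 2.06/√18.02) = 0.1868/(0.1868 + 0.4853) = 0.278.

0.278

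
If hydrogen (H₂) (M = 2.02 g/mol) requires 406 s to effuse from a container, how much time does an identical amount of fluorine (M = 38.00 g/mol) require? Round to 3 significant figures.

From Graham's law, t_F₂/t_H₂ = √(M_F₂/M_H₂) = √(38.00/2.02) = √18.81 = 4.337.
So the time for F₂ is 406 × 4.337 = 1760 s.

1760 s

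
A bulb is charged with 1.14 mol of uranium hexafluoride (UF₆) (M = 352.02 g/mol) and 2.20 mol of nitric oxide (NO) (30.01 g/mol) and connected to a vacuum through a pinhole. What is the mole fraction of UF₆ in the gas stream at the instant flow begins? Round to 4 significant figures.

0.1314

The effusion rate of species i is ∝ p_i/√M_i ∝ n_i/√M_i.
So x_UF₆ in the escaping gas = (n_UF₆/√M_UF₆) / Σ(n_i/√M_i)
= (1.14/√352.02) / (1.14/√352.02 + 2.20/√30.01) = 0.06076/(0.06076 + 0.4016) = 0.1314.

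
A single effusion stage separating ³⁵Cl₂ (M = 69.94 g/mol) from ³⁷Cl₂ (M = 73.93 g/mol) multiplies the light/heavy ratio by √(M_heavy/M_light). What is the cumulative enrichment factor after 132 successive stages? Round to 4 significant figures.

After 132 stages the ratio has grown by (√(73.93/69.94))^132 = (73.93/69.94)^(132/2).
= 1.05705^66 = 38.93.

38.93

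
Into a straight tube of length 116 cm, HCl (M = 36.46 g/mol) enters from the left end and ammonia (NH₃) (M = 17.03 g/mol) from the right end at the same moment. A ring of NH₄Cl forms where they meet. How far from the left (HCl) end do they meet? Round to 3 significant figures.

47.1 cm

Distances travelled in equal time are proportional to diffusion rates, so d_HCl/d_NH₃ = √(M_NH₃/M_HCl) = √(17.03/36.46) = 0.6834.
With d_HCl + d_NH₃ = 116 cm, d_NH₃ = 116/(1 + 0.6834) = 68.91 cm.
d_HCl = 116 − 68.91 = 47.1 cm.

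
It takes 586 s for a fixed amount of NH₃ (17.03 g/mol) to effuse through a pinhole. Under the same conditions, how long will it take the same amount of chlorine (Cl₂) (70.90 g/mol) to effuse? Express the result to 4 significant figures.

1196 s

Using Graham's law: t_Cl₂/t_NH₃ = √(M_Cl₂/M_NH₃) = √(70.90/17.03) = √4.163 = 2.040.
So the time for Cl₂ is 586 × 2.040 = 1196 s.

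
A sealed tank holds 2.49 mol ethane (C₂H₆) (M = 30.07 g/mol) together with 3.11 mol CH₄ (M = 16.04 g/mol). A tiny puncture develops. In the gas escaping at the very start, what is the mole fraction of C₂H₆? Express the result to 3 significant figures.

0.369

The effusion rate of species i is ∝ p_i/√M_i ∝ n_i/√M_i.
So x_C₂H₆ in the escaping gas = (n_C₂H₆/√M_C₂H₆) / Σ(n_i/√M_i)
= (2.49/√30.07) / (2.49/√30.07 + 3.11/√16.04) = 0.4541/(0.4541 + 0.7765) = 0.369.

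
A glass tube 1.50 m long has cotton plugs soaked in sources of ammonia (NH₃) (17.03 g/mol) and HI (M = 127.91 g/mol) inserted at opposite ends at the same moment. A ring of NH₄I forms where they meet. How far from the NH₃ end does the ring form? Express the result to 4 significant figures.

1.099 m

Distances travelled in equal time are proportional to diffusion rates, so d_NH₃/d_HI = √(M_HI/M_NH₃) = √(127.91/17.03) = 2.741.
With d_NH₃ + d_HI = 1.50 m, d_HI = 1.50/(1 + 2.741) = 0.4010 m.
d_NH₃ = 1.50 − 0.4010 = 1.099 m.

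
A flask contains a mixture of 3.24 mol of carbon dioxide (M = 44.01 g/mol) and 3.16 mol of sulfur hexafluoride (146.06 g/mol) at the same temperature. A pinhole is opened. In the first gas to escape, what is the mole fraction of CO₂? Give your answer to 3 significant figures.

Effusion rate of each component ∝ n_i/√M_i (partial pressure × 1/√M).
Mole fraction of CO₂ in the effusate = (n_CO₂/√M_CO₂) / (n_CO₂/√M_CO₂ + n_SF₆/√M_SF₆)
= (3.24/√44.01) / (3.24/√44.01 + 3.16/√146.06) = 0.4884/(0.4884 + 0.2615) = 0.651.

0.651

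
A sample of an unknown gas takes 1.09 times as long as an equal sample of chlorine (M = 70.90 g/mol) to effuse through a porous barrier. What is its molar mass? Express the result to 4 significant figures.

84.24 g/mol

Using Graham's law: t_X/t_Cl₂ = √(M_X/M_Cl₂).
1.09 = √(M_X/70.90)
M_X = 70.90 × 1.09² = 70.90 × 1.188 = 84.24 g/mol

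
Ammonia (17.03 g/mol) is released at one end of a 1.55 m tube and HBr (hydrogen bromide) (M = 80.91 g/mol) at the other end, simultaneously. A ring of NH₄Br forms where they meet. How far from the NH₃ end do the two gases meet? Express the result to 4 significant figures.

Distances travelled in equal time are proportional to diffusion rates, so d_NH₃/d_HBr = √(M_HBr/M_NH₃) = √(80.91/17.03) = 2.180.
With d_NH₃ + d_HBr = 1.55 m, d_HBr = 1.55/(1 + 2.180) = 0.4875 m.
d_NH₃ = 1.55 − 0.4875 = 1.063 m.

1.063 m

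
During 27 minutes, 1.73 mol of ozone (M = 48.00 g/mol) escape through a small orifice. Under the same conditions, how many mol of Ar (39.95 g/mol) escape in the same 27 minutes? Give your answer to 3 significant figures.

1.90 mol

By Graham's law, rate_Ar/rate_O₃ = √(M_O₃/M_Ar) = √(48.00/39.95) = √1.202 = 1.096.
So the amount for Ar is 1.73 × 1.096 = 1.90 mol.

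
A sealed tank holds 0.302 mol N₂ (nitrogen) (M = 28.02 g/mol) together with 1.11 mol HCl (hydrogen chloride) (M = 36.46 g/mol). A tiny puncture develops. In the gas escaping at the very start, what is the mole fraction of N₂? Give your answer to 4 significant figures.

0.2368

Effusion rate of each component ∝ n_i/√M_i (partial pressure × 1/√M).
x_N₂(eff) = (n_N₂/√M_N₂) / (n_N₂/√M_N₂ + n_HCl/√M_HCl)
= (0.302/√28.02) / (0.302/√28.02 + 1.11/√36.46) = 0.05705/(0.05705 + 0.1838) = 0.2368.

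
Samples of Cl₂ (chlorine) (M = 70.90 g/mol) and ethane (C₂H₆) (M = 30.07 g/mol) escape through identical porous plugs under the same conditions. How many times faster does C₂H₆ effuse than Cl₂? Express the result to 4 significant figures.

Graham's law gives rate_C₂H₆/rate_Cl₂ = √(M_Cl₂/M_C₂H₆) = √(70.90/30.07) = √2.358 = 1.536.

1.536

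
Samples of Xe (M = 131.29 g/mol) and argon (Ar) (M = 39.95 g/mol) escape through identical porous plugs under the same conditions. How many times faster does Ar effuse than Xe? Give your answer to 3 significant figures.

From Graham's law, rate_Ar/rate_Xe = √(M_Xe/M_Ar) = √(131.29/39.95) = √3.286 = 1.81.

1.81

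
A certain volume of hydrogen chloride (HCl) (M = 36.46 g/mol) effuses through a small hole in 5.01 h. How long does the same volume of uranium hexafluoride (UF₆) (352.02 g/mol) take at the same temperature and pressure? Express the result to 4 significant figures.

From Graham's law, t_UF₆/t_HCl = √(M_UF₆/M_HCl) = √(352.02/36.46) = √9.655 = 3.107.
So the time for UF₆ is 5.01 × 3.107 = 15.57 h.

15.57 h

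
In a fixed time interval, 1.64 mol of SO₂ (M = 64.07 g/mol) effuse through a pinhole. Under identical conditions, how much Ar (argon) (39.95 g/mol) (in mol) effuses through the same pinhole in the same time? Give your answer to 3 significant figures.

From Graham's law, rate_Ar/rate_SO₂ = √(M_SO₂/M_Ar) = √(64.07/39.95) = √1.604 = 1.266.
So the amount for Ar is 1.64 × 1.266 = 2.08 mol.

2.08 mol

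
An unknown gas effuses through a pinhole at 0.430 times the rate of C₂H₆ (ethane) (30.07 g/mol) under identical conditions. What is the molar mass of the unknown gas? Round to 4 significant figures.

Graham's law gives rate_X/rate_C₂H₆ = √(M_C₂H₆/M_X).
0.430 = √(30.07/M_X)
M_X = 30.07 / 0.430² = 30.07 / 0.1849 = 162.6 g/mol

162.6 g/mol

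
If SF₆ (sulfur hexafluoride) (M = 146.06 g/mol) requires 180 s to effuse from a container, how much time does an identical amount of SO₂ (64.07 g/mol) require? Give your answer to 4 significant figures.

By Graham's law, t_SO₂/t_SF₆ = √(M_SO₂/M_SF₆) = √(64.07/146.06) = √0.4387 = 0.6623.
So the time for SO₂ is 180 × 0.6623 = 119.2 s.

119.2 s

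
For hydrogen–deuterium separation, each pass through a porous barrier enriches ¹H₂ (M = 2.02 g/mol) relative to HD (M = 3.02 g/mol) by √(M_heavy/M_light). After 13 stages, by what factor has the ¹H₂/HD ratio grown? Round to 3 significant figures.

13.7

The single-stage factor is √(M_heavy/M_light), so 13 stages give [√(3.02/2.02)]^13 = (3.02/2.02)^(13/2).
= 1.49505^(13/2) = 13.7.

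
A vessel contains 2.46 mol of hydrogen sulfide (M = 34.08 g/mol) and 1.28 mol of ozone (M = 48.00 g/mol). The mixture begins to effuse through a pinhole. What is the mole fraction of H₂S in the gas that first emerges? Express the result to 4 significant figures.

Rate_i ∝ x_i/√M_i (Graham's law weighted by mole fraction), so the effusate composition follows n_i/√M_i.
x_H₂S(eff) = (n_H₂S/√M_H₂S) / (n_H₂S/√M_H₂S + n_O₃/√M_O₃)
= (2.46/√34.08) / (2.46/√34.08 + 1.28/√48.00) = 0.4214/(0.4214 + 0.1848) = 0.6952.

0.6952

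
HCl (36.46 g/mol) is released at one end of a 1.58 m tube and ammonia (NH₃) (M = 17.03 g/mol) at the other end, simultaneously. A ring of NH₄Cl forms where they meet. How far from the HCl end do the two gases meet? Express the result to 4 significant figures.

In equal time, each gas travels a distance ∝ its rate ∝ 1/√M, so d_HCl/d_NH₃ = √(M_NH₃/M_HCl) = √(17.03/36.46) = 0.6834.
With d_HCl + d_NH₃ = 1.58 m, d_NH₃ = 1.58/(1 + 0.6834) = 0.9386 m.
d_HCl = 1.58 − 0.9386 = 0.6414 m.

0.6414 m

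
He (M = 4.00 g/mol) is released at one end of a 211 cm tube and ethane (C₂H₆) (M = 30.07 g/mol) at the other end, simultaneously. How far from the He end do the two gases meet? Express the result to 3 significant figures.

155 cm

The fronts meet when d_He + d_C₂H₆ = L with d_He/d_C₂H₆ = √(M_C₂H₆/M_He) (Graham's law). Here √(M_C₂H₆/M_He) = √(30.07/4.00) = 2.742.
With d_He + d_C₂H₆ = 211 cm, d_C₂H₆ = 211/(1 + 2.742) = 56.39 cm.
d_He = 211 − 56.39 = 155 cm.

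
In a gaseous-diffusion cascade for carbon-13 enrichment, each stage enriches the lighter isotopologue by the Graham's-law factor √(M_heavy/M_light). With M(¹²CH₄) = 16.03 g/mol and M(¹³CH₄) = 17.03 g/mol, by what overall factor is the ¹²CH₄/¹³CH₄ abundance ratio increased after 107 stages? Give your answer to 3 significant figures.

25.5

After 107 stages the ratio has grown by (√(17.03/16.03))^107 = (17.03/16.03)^(107/2).
= 1.06238^(107/2) = 25.5.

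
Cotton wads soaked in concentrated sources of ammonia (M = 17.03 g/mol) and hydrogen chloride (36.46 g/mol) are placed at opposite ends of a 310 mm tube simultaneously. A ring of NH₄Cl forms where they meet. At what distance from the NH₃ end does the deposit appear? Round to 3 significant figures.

184 mm

Distances travelled in equal time are proportional to diffusion rates, so d_NH₃/d_HCl = √(M_HCl/M_NH₃) = √(36.46/17.03) = 1.463.
With d_NH₃ + d_HCl = 310 mm, d_HCl = 310/(1 + 1.463) = 125.9 mm.
d_NH₃ = 310 − 125.9 = 184 mm.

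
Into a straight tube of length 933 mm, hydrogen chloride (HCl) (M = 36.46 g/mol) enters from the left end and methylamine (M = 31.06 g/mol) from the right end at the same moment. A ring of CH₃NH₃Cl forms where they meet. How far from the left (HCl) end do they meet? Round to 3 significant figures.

448 mm

Graham's law gives d_HCl/d_CH₃NH₂ = rate_HCl/rate_CH₃NH₂ = √(M_CH₃NH₂/M_HCl) = √(31.06/36.46) = 0.9230.
With d_HCl + d_CH₃NH₂ = 933 mm, d_CH₃NH₂ = 933/(1 + 0.9230) = 485.2 mm.
d_HCl = 933 − 485.2 = 448 mm.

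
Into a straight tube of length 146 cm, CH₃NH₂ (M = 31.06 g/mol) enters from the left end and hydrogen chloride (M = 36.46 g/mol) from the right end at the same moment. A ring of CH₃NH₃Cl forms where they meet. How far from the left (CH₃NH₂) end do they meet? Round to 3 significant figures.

The fronts meet when d_CH₃NH₂ + d_HCl = L with d_CH₃NH₂/d_HCl = √(M_HCl/M_CH₃NH₂) (Graham's law). Here √(M_HCl/M_CH₃NH₂) = √(36.46/31.06) = 1.083.
With d_CH₃NH₂ + d_HCl = 146 cm, d_HCl = 146/(1 + 1.083) = 70.08 cm.
d_CH₃NH₂ = 146 − 70.08 = 75.9 cm.

75.9 cm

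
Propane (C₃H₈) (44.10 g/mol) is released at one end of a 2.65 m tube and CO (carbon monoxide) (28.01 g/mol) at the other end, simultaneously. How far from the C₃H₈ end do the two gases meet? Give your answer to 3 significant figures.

Distances travelled in equal time are proportional to diffusion rates, so d_C₃H₈/d_CO = √(M_CO/M_C₃H₈) = √(28.01/44.10) = 0.7970.
With d_C₃H₈ + d_CO = 2.65 m, d_CO = 2.65/(1 + 0.7970) = 1.475 m.
d_C₃H₈ = 2.65 − 1.475 = 1.18 m.

1.18 m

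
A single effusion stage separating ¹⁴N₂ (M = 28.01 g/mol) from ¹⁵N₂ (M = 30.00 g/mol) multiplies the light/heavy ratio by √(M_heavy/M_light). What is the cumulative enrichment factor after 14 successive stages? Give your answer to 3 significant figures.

Overall factor = α^14 with α = √(30.00/28.01), i.e. (30.00/28.01)^(14/2).
= 1.07105^7 = 1.62.

1.62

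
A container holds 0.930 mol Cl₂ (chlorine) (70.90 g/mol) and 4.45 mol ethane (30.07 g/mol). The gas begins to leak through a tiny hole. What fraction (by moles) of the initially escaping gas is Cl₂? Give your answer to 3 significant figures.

Each component's effusion rate ∝ (its partial pressure)·(1/√M) ∝ n_i/√M_i.
So x_Cl₂ in the escaping gas = (n_Cl₂/√M_Cl₂) / Σ(n_i/√M_i)
= (0.930/√70.90) / (0.930/√70.90 + 4.45/√30.07) = 0.1104/(0.1104 + 0.8115) = 0.120.

0.120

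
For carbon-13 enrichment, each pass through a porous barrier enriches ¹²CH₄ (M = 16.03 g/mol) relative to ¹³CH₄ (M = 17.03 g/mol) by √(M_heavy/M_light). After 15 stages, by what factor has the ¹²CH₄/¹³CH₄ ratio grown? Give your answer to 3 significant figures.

After 15 stages the ratio has grown by (√(17.03/16.03))^15 = (17.03/16.03)^(15/2).
= 1.06238^(15/2) = 1.57.

1.57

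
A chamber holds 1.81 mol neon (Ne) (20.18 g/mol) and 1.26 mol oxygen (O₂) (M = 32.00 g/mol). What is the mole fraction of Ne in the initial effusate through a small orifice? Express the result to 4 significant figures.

0.6440

Rate_i ∝ x_i/√M_i (Graham's law weighted by mole fraction), so the effusate composition follows n_i/√M_i.
Mole fraction of Ne in the effusate = (n_Ne/√M_Ne) / (n_Ne/√M_Ne + n_O₂/√M_O₂)
= (1.81/√20.18) / (1.81/√20.18 + 1.26/√32.00) = 0.4029/(0.4029 + 0.2227) = 0.6440.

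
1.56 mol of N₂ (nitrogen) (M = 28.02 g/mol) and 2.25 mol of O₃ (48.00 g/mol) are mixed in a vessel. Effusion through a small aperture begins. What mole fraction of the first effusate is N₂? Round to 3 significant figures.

Effusion rate of each component ∝ n_i/√M_i (partial pressure × 1/√M).
x_N₂(eff) = (n_N₂/√M_N₂) / (n_N₂/√M_N₂ + n_O₃/√M_O₃)
= (1.56/√28.02) / (1.56/√28.02 + 2.25/√48.00) = 0.2947/(0.2947 + 0.3248) = 0.476.

0.476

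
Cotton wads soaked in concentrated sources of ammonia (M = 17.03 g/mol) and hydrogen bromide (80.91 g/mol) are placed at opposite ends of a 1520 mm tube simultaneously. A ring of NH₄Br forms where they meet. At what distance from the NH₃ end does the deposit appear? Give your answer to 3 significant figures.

1040 mm

Graham's law gives d_NH₃/d_HBr = rate_NH₃/rate_HBr = √(M_HBr/M_NH₃) = √(80.91/17.03) = 2.180.
With d_NH₃ + d_HBr = 1520 mm, d_HBr = 1520/(1 + 2.180) = 478.0 mm.
d_NH₃ = 1520 − 478.0 = 1040 mm.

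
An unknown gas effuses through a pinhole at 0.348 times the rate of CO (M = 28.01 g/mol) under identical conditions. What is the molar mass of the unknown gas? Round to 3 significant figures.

Since effusion rate ∝ 1/√M, rate_X/rate_CO = √(M_CO/M_X).
0.348 = √(28.01/M_X)
M_X = 28.01 / 0.348² = 28.01 / 0.1211 = 231 g/mol

231 g/mol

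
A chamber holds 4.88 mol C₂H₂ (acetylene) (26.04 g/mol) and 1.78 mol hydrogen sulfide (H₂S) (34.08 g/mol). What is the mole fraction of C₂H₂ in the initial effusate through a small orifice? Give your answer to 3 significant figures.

0.758

Effusion rate of each component ∝ n_i/√M_i (partial pressure × 1/√M).
Mole fraction of C₂H₂ in the effusate = (n_C₂H₂/√M_C₂H₂) / (n_C₂H₂/√M_C₂H₂ + n_H₂S/√M_H₂S)
= (4.88/√26.04) / (4.88/√26.04 + 1.78/√34.08) = 0.9563/(0.9563 + 0.3049) = 0.758.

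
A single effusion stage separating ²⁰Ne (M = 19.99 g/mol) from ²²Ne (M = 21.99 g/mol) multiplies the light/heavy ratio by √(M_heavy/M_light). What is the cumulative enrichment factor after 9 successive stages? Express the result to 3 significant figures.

After 9 stages the ratio has grown by (√(21.99/19.99))^9 = (21.99/19.99)^(9/2).
= 1.10005^(9/2) = 1.54.

1.54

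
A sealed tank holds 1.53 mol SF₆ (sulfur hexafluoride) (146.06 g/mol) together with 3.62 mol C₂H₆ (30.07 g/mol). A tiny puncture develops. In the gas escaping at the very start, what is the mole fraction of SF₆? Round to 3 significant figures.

The effusion rate of species i is ∝ p_i/√M_i ∝ n_i/√M_i.
So x_SF₆ in the escaping gas = (n_SF₆/√M_SF₆) / Σ(n_i/√M_i)
= (1.53/√146.06) / (1.53/√146.06 + 3.62/√30.07) = 0.1266/(0.1266 + 0.6601) = 0.161.

0.161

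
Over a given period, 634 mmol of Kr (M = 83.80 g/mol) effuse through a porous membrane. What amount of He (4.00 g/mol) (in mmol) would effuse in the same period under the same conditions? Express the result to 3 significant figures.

2900 mmol

By Graham's law, rate_He/rate_Kr = √(M_Kr/M_He) = √(83.80/4.00) = √20.95 = 4.577.
So the amount for He is 634 × 4.577 = 2900 mmol.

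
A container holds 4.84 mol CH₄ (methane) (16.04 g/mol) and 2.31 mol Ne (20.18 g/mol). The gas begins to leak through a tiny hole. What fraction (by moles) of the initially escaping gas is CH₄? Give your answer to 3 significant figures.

Effusion rate of each component ∝ n_i/√M_i (partial pressure × 1/√M).
x_CH₄(eff) = (n_CH₄/√M_CH₄) / (n_CH₄/√M_CH₄ + n_Ne/√M_Ne)
= (4.84/√16.04) / (4.84/√16.04 + 2.31/√20.18) = 1.208/(1.208 + 0.5142) = 0.702.

0.702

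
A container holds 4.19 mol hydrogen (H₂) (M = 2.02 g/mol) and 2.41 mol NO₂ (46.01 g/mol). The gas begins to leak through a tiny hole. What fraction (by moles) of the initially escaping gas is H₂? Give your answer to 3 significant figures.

Each component's effusion rate ∝ (its partial pressure)·(1/√M) ∝ n_i/√M_i.
Mole fraction of H₂ in the effusate = (n_H₂/√M_H₂) / (n_H₂/√M_H₂ + n_NO₂/√M_NO₂)
= (4.19/√2.02) / (4.19/√2.02 + 2.41/√46.01) = 2.948/(2.948 + 0.3553) = 0.892.

0.892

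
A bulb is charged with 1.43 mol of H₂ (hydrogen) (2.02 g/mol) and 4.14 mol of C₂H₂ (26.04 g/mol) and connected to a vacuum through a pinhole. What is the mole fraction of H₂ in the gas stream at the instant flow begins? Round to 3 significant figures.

Effusion rate of each component ∝ n_i/√M_i (partial pressure × 1/√M).
x_H₂(eff) = (n_H₂/√M_H₂) / (n_H₂/√M_H₂ + n_C₂H₂/√M_C₂H₂)
= (1.43/√2.02) / (1.43/√2.02 + 4.14/√26.04) = 1.006/(1.006 + 0.8113) = 0.554.

0.554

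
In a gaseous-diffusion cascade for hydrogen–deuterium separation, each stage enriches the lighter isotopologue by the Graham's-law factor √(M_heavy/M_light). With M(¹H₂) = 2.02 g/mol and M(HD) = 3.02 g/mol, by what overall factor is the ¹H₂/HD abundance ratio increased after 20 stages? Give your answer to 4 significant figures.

Overall factor = α^20 with α = √(3.02/2.02), i.e. (3.02/2.02)^(20/2).
= 1.49505^10 = 55.79.

55.79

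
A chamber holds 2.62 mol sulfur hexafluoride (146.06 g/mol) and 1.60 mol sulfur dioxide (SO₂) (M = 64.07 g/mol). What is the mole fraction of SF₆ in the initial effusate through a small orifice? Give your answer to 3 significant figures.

0.520

Each component's effusion rate ∝ (its partial pressure)·(1/√M) ∝ n_i/√M_i.
Mole fraction of SF₆ in the effusate = (n_SF₆/√M_SF₆) / (n_SF₆/√M_SF₆ + n_SO₂/√M_SO₂)
= (2.62/√146.06) / (2.62/√146.06 + 1.60/√64.07) = 0.2168/(0.2168 + 0.1999) = 0.520.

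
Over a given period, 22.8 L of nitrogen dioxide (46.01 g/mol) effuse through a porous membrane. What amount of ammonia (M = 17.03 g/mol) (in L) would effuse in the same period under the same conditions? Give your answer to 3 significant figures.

From Graham's law, rate_NH₃/rate_NO₂ = √(M_NO₂/M_NH₃) = √(46.01/17.03) = √2.702 = 1.644.
So the volume for NH₃ is 22.8 × 1.644 = 37.5 L.

37.5 L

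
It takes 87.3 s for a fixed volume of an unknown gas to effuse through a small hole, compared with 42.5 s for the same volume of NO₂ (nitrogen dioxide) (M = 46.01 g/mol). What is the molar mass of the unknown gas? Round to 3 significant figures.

194 g/mol

Graham's law gives t_X/t_NO₂ = √(M_X/M_NO₂).
87.3/42.5 = 2.054 = √(M_X/46.01)
M_X = 46.01 × 2.054² = 46.01 × 4.219 = 194 g/mol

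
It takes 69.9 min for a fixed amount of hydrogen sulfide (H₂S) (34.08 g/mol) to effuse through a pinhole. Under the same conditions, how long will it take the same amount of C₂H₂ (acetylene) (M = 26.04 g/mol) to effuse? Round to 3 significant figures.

61.1 min

Since effusion rate ∝ 1/√M, t_C₂H₂/t_H₂S = √(M_C₂H₂/M_H₂S) = √(26.04/34.08) = √0.7641 = 0.8741.
So the time for C₂H₂ is 69.9 × 0.8741 = 61.1 min.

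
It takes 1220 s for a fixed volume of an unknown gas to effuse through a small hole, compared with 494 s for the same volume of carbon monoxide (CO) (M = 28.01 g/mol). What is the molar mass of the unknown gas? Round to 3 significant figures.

171 g/mol

By Graham's law, t_X/t_CO = √(M_X/M_CO).
1220/494 = 2.470 = √(M_X/28.01)
M_X = 28.01 × 2.470² = 28.01 × 6.099 = 171 g/mol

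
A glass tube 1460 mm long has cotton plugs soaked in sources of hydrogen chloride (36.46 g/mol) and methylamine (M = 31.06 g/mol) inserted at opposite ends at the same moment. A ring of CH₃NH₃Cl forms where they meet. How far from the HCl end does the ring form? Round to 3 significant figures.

701 mm

In equal time, each gas travels a distance ∝ its rate ∝ 1/√M, so d_HCl/d_CH₃NH₂ = √(M_CH₃NH₂/M_HCl) = √(31.06/36.46) = 0.9230.
With d_HCl + d_CH₃NH₂ = 1460 mm, d_CH₃NH₂ = 1460/(1 + 0.9230) = 759.2 mm.
d_HCl = 1460 − 759.2 = 701 mm.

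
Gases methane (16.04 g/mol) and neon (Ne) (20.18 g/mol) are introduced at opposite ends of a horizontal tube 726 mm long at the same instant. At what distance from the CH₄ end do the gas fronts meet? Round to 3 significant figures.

The fronts meet when d_CH₄ + d_Ne = L with d_CH₄/d_Ne = √(M_Ne/M_CH₄) (Graham's law). Here √(M_Ne/M_CH₄) = √(20.18/16.04) = 1.122.
With d_CH₄ + d_Ne = 726 mm, d_Ne = 726/(1 + 1.122) = 342.2 mm.
d_CH₄ = 726 − 342.2 = 384 mm.

384 mm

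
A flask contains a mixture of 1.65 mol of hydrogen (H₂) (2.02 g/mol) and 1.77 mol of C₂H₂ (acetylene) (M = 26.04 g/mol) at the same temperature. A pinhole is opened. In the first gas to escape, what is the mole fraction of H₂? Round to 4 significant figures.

Rate_i ∝ x_i/√M_i (Graham's law weighted by mole fraction), so the effusate composition follows n_i/√M_i.
Mole fraction of H₂ in the effusate = (n_H₂/√M_H₂) / (n_H₂/√M_H₂ + n_C₂H₂/√M_C₂H₂)
= (1.65/√2.02) / (1.65/√2.02 + 1.77/√26.04) = 1.161/(1.161 + 0.3469) = 0.7700.

0.7700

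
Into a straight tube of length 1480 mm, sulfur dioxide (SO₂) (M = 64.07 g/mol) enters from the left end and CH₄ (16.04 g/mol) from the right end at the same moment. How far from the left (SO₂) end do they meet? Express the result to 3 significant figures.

Graham's law gives d_SO₂/d_CH₄ = rate_SO₂/rate_CH₄ = √(M_CH₄/M_SO₂) = √(16.04/64.07) = 0.5004.
With d_SO₂ + d_CH₄ = 1480 mm, d_CH₄ = 1480/(1 + 0.5004) = 986.4 mm.
d_SO₂ = 1480 − 986.4 = 494 mm.

494 mm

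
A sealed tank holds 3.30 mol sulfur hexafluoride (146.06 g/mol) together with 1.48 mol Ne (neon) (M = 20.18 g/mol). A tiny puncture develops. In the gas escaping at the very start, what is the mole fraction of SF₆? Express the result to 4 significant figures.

0.4532

Each component's effusion rate ∝ (its partial pressure)·(1/√M) ∝ n_i/√M_i.
Mole fraction of SF₆ in the effusate = (n_SF₆/√M_SF₆) / (n_SF₆/√M_SF₆ + n_Ne/√M_Ne)
= (3.30/√146.06) / (3.30/√146.06 + 1.48/√20.18) = 0.2731/(0.2731 + 0.3295) = 0.4532.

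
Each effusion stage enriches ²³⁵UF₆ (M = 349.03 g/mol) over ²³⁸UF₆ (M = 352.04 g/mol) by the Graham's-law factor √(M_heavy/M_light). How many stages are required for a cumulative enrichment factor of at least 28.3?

With α = √(352.04/349.03) per stage, ln α = ½ ln(1.00862) = 0.004293.
Need α^N ≥ 28.3 ⇒ N ≥ ln(28.3) / ln α = 3.343 / 0.004293 = 778.59.
Rounding up, N = 779 stages.

779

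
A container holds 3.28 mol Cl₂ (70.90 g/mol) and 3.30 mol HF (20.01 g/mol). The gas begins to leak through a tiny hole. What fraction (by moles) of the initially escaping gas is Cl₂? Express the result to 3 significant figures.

Effusion rate of each component ∝ n_i/√M_i (partial pressure × 1/√M).
So x_Cl₂ in the escaping gas = (n_Cl₂/√M_Cl₂) / Σ(n_i/√M_i)
= (3.28/√70.90) / (3.28/√70.90 + 3.30/√20.01) = 0.3895/(0.3895 + 0.7377) = 0.346.

0.346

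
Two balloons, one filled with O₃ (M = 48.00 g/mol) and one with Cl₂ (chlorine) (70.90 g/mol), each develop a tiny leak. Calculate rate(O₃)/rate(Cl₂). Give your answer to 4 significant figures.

1.215

By Graham's law, rate_O₃/rate_Cl₂ = √(M_Cl₂/M_O₃) = √(70.90/48.00) = √1.477 = 1.215.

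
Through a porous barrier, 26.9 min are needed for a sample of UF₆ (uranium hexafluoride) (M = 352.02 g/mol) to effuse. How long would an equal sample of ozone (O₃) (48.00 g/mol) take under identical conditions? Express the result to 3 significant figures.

Graham's law gives t_O₃/t_UF₆ = √(M_O₃/M_UF₆) = √(48.00/352.02) = √0.1364 = 0.3693.
So the time for O₃ is 26.9 × 0.3693 = 9.93 min.

9.93 min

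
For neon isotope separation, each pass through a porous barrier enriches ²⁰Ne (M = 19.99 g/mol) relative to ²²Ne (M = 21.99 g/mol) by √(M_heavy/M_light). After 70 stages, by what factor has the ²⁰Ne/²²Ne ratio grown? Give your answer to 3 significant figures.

Overall factor = α^70 with α = √(21.99/19.99), i.e. (21.99/19.99)^(70/2).
= 1.10005^35 = 28.1.

28.1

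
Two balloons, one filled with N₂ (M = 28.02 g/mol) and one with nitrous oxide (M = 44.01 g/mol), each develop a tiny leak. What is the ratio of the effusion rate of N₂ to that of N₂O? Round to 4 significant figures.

By Graham's law, rate_N₂/rate_N₂O = √(M_N₂O/M_N₂) = √(44.01/28.02) = √1.571 = 1.253.

1.253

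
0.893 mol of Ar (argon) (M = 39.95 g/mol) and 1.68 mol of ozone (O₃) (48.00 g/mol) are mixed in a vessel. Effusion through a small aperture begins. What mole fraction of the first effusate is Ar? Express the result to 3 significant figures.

The effusion rate of species i is ∝ p_i/√M_i ∝ n_i/√M_i.
Mole fraction of Ar in the effusate = (n_Ar/√M_Ar) / (n_Ar/√M_Ar + n_O₃/√M_O₃)
= (0.893/√39.95) / (0.893/√39.95 + 1.68/√48.00) = 0.1413/(0.1413 + 0.2425) = 0.368.

0.368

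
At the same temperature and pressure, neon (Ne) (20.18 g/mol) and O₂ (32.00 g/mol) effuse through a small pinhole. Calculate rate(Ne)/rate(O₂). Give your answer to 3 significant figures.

Graham's law gives rate_Ne/rate_O₂ = √(M_O₂/M_Ne) = √(32.00/20.18) = √1.586 = 1.26.

1.26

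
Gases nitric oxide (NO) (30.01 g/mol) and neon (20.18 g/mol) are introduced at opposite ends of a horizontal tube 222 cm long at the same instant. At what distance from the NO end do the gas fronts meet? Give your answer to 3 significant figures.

100 cm

Distances travelled in equal time are proportional to diffusion rates, so d_NO/d_Ne = √(M_Ne/M_NO) = √(20.18/30.01) = 0.8200.
With d_NO + d_Ne = 222 cm, d_Ne = 222/(1 + 0.8200) = 122.0 cm.
d_NO = 222 − 122.0 = 100 cm.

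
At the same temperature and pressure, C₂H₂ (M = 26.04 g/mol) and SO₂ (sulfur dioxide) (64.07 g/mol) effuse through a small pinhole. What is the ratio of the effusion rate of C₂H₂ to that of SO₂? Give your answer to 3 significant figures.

1.57

By Graham's law, rate_C₂H₂/rate_SO₂ = √(M_SO₂/M_C₂H₂) = √(64.07/26.04) = √2.460 = 1.57.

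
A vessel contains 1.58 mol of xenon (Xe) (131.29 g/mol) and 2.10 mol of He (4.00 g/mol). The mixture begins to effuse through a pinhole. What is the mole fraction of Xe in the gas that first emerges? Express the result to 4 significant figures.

Each component's effusion rate ∝ (its partial pressure)·(1/√M) ∝ n_i/√M_i.
So x_Xe in the escaping gas = (n_Xe/√M_Xe) / Σ(n_i/√M_i)
= (1.58/√131.29) / (1.58/√131.29 + 2.10/√4.00) = 0.1379/(0.1379 + 1.050) = 0.1161.

0.1161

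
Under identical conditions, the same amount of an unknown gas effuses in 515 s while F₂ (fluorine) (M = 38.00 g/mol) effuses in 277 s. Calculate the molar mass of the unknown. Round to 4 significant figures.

By Graham's law, t_X/t_F₂ = √(M_X/M_F₂).
515/277 = 1.859 = √(M_X/38.00)
M_X = 38.00 × 1.859² = 38.00 × 3.457 = 131.4 g/mol

131.4 g/mol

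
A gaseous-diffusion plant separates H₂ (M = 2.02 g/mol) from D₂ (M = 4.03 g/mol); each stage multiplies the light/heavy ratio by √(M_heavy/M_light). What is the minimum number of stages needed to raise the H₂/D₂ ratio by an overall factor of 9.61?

With α = √(4.03/2.02) per stage, ln α = ½ ln(1.99505) = 0.3453.
Need α^N ≥ 9.61 ⇒ N ≥ ln(9.61) / ln α = 2.263 / 0.3453 = 6.55.
So at least 7 stages are needed.

7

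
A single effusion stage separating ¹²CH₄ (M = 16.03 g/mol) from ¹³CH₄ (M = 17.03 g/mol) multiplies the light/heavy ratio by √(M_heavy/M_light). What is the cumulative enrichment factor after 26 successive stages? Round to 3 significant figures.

2.20

After 26 stages the ratio has grown by (√(17.03/16.03))^26 = (17.03/16.03)^(26/2).
= 1.06238^13 = 2.20.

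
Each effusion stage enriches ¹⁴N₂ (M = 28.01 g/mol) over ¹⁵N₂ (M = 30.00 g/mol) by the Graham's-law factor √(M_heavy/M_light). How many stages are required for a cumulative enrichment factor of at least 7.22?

58

With α = √(30.00/28.01) per stage, ln α = ½ ln(1.07105) = 0.03432.
Need α^N ≥ 7.22 ⇒ N ≥ ln(7.22) / ln α = 1.977 / 0.03432 = 57.60.
Minimum whole number of stages: N = 58.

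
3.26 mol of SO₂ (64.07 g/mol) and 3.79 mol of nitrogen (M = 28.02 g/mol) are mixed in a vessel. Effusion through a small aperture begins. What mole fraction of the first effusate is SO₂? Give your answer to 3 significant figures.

0.363

Each component's effusion rate ∝ (its partial pressure)·(1/√M) ∝ n_i/√M_i.
So x_SO₂ in the escaping gas = (n_SO₂/√M_SO₂) / Σ(n_i/√M_i)
= (3.26/√64.07) / (3.26/√64.07 + 3.79/√28.02) = 0.4073/(0.4073 + 0.7160) = 0.363.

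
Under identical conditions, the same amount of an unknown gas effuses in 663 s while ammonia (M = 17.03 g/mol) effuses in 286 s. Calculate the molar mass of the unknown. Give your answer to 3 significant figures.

91.5 g/mol

Using Graham's law: t_X/t_NH₃ = √(M_X/M_NH₃).
663/286 = 2.318 = √(M_X/17.03)
M_X = 17.03 × 2.318² = 17.03 × 5.374 = 91.5 g/mol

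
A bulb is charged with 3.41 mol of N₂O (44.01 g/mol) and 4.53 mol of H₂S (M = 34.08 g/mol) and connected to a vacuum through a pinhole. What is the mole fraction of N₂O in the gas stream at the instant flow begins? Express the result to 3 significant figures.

0.398

Effusion rate of each component ∝ n_i/√M_i (partial pressure × 1/√M).
Mole fraction of N₂O in the effusate = (n_N₂O/√M_N₂O) / (n_N₂O/√M_N₂O + n_H₂S/√M_H₂S)
= (3.41/√44.01) / (3.41/√44.01 + 4.53/√34.08) = 0.5140/(0.5140 + 0.7760) = 0.398.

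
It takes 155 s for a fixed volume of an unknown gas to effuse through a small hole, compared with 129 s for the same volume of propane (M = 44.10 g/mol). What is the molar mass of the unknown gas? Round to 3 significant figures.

63.7 g/mol

Graham's law gives t_X/t_C₃H₈ = √(M_X/M_C₃H₈).
155/129 = 1.202 = √(M_X/44.10)
M_X = 44.10 × 1.202² = 44.10 × 1.444 = 63.7 g/mol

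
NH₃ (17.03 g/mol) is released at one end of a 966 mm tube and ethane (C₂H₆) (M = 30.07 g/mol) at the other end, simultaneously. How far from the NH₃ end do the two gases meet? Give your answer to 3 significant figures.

551 mm

The fronts meet when d_NH₃ + d_C₂H₆ = L with d_NH₃/d_C₂H₆ = √(M_C₂H₆/M_NH₃) (Graham's law). Here √(M_C₂H₆/M_NH₃) = √(30.07/17.03) = 1.329.
With d_NH₃ + d_C₂H₆ = 966 mm, d_C₂H₆ = 966/(1 + 1.329) = 414.8 mm.
d_NH₃ = 966 − 414.8 = 551 mm.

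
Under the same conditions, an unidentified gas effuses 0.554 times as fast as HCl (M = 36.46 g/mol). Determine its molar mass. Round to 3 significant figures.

Graham's law gives rate_X/rate_HCl = √(M_HCl/M_X).
0.554 = √(36.46/M_X)
M_X = 36.46 / 0.554² = 36.46 / 0.3069 = 119 g/mol

119 g/mol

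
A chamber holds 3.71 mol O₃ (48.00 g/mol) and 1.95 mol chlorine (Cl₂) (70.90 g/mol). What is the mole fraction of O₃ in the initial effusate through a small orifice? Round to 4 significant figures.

0.6981

Effusion rate of each component ∝ n_i/√M_i (partial pressure × 1/√M).
So x_O₃ in the escaping gas = (n_O₃/√M_O₃) / Σ(n_i/√M_i)
= (3.71/√48.00) / (3.71/√48.00 + 1.95/√70.90) = 0.5355/(0.5355 + 0.2316) = 0.6981.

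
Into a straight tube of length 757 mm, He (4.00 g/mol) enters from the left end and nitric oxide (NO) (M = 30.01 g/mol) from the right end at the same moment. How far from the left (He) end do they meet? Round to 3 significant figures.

555 mm

In equal time, each gas travels a distance ∝ its rate ∝ 1/√M, so d_He/d_NO = √(M_NO/M_He) = √(30.01/4.00) = 2.739.
With d_He + d_NO = 757 mm, d_NO = 757/(1 + 2.739) = 202.5 mm.
d_He = 757 − 202.5 = 555 mm.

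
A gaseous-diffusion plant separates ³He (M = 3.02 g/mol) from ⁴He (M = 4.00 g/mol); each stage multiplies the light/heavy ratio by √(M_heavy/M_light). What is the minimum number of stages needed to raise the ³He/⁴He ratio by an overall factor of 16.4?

With α = √(4.00/3.02) per stage, ln α = ½ ln(1.32450) = 0.1405.
Need α^N ≥ 16.4 ⇒ N ≥ ln(16.4) / ln α = 2.797 / 0.1405 = 19.91.
Minimum whole number of stages: N = 20.

20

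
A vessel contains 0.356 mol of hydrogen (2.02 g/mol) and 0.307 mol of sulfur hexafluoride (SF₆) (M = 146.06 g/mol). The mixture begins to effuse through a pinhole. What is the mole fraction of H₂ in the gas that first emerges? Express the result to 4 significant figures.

Effusion rate of each component ∝ n_i/√M_i (partial pressure × 1/√M).
Mole fraction of H₂ in the effusate = (n_H₂/√M_H₂) / (n_H₂/√M_H₂ + n_SF₆/√M_SF₆)
= (0.356/√2.02) / (0.356/√2.02 + 0.307/√146.06) = 0.2505/(0.2505 + 0.02540) = 0.9079.

0.9079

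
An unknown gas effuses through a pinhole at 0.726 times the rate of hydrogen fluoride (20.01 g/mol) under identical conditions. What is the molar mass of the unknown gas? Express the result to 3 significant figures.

38.0 g/mol

Since effusion rate ∝ 1/√M, rate_X/rate_HF = √(M_HF/M_X).
0.726 = √(20.01/M_X)
M_X = 20.01 / 0.726² = 20.01 / 0.5271 = 38.0 g/mol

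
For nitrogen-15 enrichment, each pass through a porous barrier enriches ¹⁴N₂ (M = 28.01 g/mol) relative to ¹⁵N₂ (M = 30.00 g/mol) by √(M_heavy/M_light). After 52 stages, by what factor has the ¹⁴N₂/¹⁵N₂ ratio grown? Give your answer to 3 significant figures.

Each stage multiplies the ratio by α = √(30.00/28.01), so after 52 stages the overall factor is α^52 = (30.00/28.01)^(52/2).
= 1.07105^26 = 5.96.

5.96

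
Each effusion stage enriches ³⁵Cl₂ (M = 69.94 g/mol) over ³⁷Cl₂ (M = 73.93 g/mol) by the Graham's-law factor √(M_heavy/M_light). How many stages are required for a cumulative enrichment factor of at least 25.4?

With α = √(73.93/69.94) per stage, ln α = ½ ln(1.05705) = 0.02774.
Need α^N ≥ 25.4 ⇒ N ≥ ln(25.4) / ln α = 3.235 / 0.02774 = 116.61.
Rounding up, N = 117 stages.

117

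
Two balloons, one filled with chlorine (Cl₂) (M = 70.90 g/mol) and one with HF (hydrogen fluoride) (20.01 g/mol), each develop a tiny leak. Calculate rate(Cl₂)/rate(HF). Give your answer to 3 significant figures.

0.531

Using Graham's law: rate_Cl₂/rate_HF = √(M_HF/M_Cl₂) = √(20.01/70.90) = √0.2822 = 0.531.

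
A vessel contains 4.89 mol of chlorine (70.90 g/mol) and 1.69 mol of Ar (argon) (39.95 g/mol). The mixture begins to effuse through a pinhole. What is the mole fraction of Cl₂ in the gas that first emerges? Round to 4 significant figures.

0.6847

Rate_i ∝ x_i/√M_i (Graham's law weighted by mole fraction), so the effusate composition follows n_i/√M_i.
x_Cl₂(eff) = (n_Cl₂/√M_Cl₂) / (n_Cl₂/√M_Cl₂ + n_Ar/√M_Ar)
= (4.89/√70.90) / (4.89/√70.90 + 1.69/√39.95) = 0.5807/(0.5807 + 0.2674) = 0.6847.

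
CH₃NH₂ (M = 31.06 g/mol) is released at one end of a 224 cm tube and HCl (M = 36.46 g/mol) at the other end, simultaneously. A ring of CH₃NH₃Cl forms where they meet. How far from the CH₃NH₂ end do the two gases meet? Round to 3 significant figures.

116 cm

In equal time, each gas travels a distance ∝ its rate ∝ 1/√M, so d_CH₃NH₂/d_HCl = √(M_HCl/M_CH₃NH₂) = √(36.46/31.06) = 1.083.
With d_CH₃NH₂ + d_HCl = 224 cm, d_HCl = 224/(1 + 1.083) = 107.5 cm.
d_CH₃NH₂ = 224 − 107.5 = 116 cm.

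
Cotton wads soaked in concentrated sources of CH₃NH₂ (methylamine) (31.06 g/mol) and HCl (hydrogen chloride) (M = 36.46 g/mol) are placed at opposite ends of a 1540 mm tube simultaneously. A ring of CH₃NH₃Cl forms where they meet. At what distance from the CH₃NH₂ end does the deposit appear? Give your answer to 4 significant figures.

800.8 mm

The fronts meet when d_CH₃NH₂ + d_HCl = L with d_CH₃NH₂/d_HCl = √(M_HCl/M_CH₃NH₂) (Graham's law). Here √(M_HCl/M_CH₃NH₂) = √(36.46/31.06) = 1.083.
With d_CH₃NH₂ + d_HCl = 1540 mm, d_HCl = 1540/(1 + 1.083) = 739.2 mm.
d_CH₃NH₂ = 1540 − 739.2 = 800.8 mm.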